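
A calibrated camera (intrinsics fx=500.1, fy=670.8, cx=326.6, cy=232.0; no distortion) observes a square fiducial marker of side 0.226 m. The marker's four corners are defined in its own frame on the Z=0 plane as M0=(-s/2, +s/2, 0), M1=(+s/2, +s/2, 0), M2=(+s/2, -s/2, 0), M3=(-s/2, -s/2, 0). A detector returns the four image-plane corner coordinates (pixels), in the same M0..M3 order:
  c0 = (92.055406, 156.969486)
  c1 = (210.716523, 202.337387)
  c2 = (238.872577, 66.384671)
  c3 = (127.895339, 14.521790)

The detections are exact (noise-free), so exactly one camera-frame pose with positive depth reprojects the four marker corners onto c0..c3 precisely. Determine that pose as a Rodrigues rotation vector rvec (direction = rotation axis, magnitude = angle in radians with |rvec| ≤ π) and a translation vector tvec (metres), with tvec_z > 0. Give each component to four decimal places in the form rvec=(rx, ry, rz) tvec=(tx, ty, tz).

Intrinsics K: fx=500.1, fy=670.8, cx=326.6, cy=232.0
Marker side s = 0.226 m; corners in marker frame (Z=0):
  M0 = (-0.1130, +0.1130, 0)
  M1 = (+0.1130, +0.1130, 0)
  M2 = (+0.1130, -0.1130, 0)
  M3 = (-0.1130, -0.1130, 0)
Detected image corners:
  c0 = (92.055406, 156.969486) px
  c1 = (210.716523, 202.337387) px
  c2 = (238.872577, 66.384671) px
  c3 = (127.895339, 14.521790) px
Planar DLT: solve 8×8 A·h = b for H (H[2,2]=1):
  H  [+554.89951 -177.43382 +169.60996]
  H  [+246.54325 +591.54418 +109.11905]
  H  [+0.28239 -0.21742 +1.00000]
B = K⁻¹H; ‖b₁‖=1.004236, ‖b₂‖=1.004236; λ = 2/(‖b₁‖+‖b₂‖) = 0.995782, sign → tz>0 ⇒ λ=+0.995782
r₁ = λ·B[:,0] = (+0.92126,+0.26873,+0.28120); r₂ = λ·B[:,1] = (-0.21191,+0.95301,-0.21650)
r₃ = r₁×r₂ = (-0.32616,+0.13986,+0.93491); SVD([r₁ r₂ r₃]) → R = UVᵀ:
  R  [+0.92126 -0.21191 -0.32616]
  R  [+0.26873 +0.95301 +0.13986]
  R  [+0.28120 -0.21650 +0.93491]
t = (-0.31259, -0.18241, +0.99578) m
tr R = 2.809171; θ = arccos((tr R − 1)/2) = 0.440390 rad = 25.232°
axis k = ((R−Rᵀ)₃₂, (R−Rᵀ)₁₃, (R−Rᵀ)₂₁) / (2 sinθ) = (-0.417978, -0.712378, +0.563748)
rvec = θ·k = (-0.184073, -0.313724, +0.248269)

rvec=(-0.1841, -0.3137, 0.2483) tvec=(-0.3126, -0.1824, 0.9958)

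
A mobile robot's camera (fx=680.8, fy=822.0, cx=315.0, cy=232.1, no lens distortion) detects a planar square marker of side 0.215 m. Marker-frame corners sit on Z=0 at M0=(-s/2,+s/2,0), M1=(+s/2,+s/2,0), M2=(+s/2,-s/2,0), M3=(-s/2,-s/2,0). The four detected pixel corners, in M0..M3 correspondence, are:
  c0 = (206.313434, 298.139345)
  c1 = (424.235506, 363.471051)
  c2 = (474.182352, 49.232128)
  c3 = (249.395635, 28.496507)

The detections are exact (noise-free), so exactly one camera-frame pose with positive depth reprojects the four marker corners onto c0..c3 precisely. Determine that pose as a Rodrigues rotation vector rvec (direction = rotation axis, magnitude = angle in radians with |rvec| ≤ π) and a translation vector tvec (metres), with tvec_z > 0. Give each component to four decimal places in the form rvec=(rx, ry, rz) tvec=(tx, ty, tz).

Intrinsics K: fx=680.8, fy=822.0, cx=315.0, cy=232.1
Marker side s = 0.215 m; corners in marker frame (Z=0):
  M0 = (-0.1075, +0.1075, 0)
  M1 = (+0.1075, +0.1075, 0)
  M2 = (+0.1075, -0.1075, 0)
  M3 = (-0.1075, -0.1075, 0)
Detected image corners:
  c0 = (206.313434, 298.139345) px
  c1 = (424.235506, 363.471051) px
  c2 = (474.182352, 49.232128) px
  c3 = (249.395635, 28.496507) px
Planar DLT: solve 8×8 A·h = b for H (H[2,2]=1):
  H  [+789.28224 -216.78986 +330.09924]
  H  [+68.91069 +1349.04419 +183.11600]
  H  [-0.70978 -0.00491 +1.00000]
B = K⁻¹H; ‖b₁‖=1.672717, ‖b₂‖=1.672717; λ = 2/(‖b₁‖+‖b₂‖) = 0.597830, sign → tz>0 ⇒ λ=+0.597830
r₁ = λ·B[:,0] = (+0.88942,+0.16993,-0.42432); r₂ = λ·B[:,1] = (-0.18901,+0.98197,-0.00293)
r₃ = r₁×r₂ = (+0.41618,+0.08281,+0.90551); SVD([r₁ r₂ r₃]) → R = UVᵀ:
  R  [+0.88942 -0.18901 +0.41618]
  R  [+0.16993 +0.98197 +0.08281]
  R  [-0.42432 -0.00293 +0.90551]
t = (+0.01326, -0.03563, +0.59783) m
tr R = 2.776898; θ = arccos((tr R − 1)/2) = 0.476842 rad = 27.321°
axis k = ((R−Rᵀ)₃₂, (R−Rᵀ)₁₃, (R−Rᵀ)₂₁) / (2 sinθ) = (-0.093410, +0.915627, +0.391026)
rvec = θ·k = (-0.044542, +0.436609, +0.186457)

rvec=(-0.0445, 0.4366, 0.1865) tvec=(0.0133, -0.0356, 0.5978)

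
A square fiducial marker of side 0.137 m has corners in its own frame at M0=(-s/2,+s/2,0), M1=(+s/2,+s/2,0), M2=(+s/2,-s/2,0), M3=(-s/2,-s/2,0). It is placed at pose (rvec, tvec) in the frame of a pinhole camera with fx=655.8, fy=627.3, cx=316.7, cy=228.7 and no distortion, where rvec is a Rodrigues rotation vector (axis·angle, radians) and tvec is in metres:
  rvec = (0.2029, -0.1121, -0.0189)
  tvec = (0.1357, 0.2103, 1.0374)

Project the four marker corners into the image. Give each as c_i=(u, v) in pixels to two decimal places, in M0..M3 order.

Intrinsics K: fx=655.8, fy=627.3, cx=316.7, cy=228.7
Marker side s = 0.137 m; corners in marker frame (Z=0):
  M0 = (-0.0685, +0.0685, 0)
  M1 = (+0.0685, +0.0685, 0)
  M2 = (+0.0685, -0.0685, 0)
  M3 = (-0.0685, -0.0685, 0)
rvec = (0.2029, -0.1121, -0.0189), |rvec| = θ = 0.23258 rad = 13.326°
Rodrigues: sinθ=0.23049, 1−cosθ=0.02692; R = I + sinθ·[k]× + (1−cosθ)·[k]×²:
    [+0.99357 +0.00741 -0.11300]
    [-0.03005 +0.97933 -0.20002]
    [+0.10918 +0.20213 +0.97325]
t = (0.1357, 0.2103, 1.0374) m
M0: Pc = R·M0+t = (+0.06815, +0.27944, +1.04377); u = 655.8·(+0.06815)/1.04377 + 316.7 = 359.5176, v = 627.3·(+0.27944)/1.04377 + 228.7 = 396.6440
M1: Pc = R·M1+t = (+0.20427, +0.27533, +1.05872); u = 655.8·(+0.20427)/1.05872 + 316.7 = 443.2279, v = 627.3·(+0.27533)/1.05872 + 228.7 = 391.8318
M2: Pc = R·M2+t = (+0.20325, +0.14116, +1.03103); u = 655.8·(+0.20325)/1.03103 + 316.7 = 445.9806, v = 627.3·(+0.14116)/1.03103 + 228.7 = 314.5828
M3: Pc = R·M3+t = (+0.06713, +0.14527, +1.01608); u = 655.8·(+0.06713)/1.01608 + 316.7 = 360.0294, v = 627.3·(+0.14527)/1.01608 + 228.7 = 318.3889

c0=(359.52, 396.64) c1=(443.23, 391.83) c2=(445.98, 314.58) c3=(360.03, 318.39)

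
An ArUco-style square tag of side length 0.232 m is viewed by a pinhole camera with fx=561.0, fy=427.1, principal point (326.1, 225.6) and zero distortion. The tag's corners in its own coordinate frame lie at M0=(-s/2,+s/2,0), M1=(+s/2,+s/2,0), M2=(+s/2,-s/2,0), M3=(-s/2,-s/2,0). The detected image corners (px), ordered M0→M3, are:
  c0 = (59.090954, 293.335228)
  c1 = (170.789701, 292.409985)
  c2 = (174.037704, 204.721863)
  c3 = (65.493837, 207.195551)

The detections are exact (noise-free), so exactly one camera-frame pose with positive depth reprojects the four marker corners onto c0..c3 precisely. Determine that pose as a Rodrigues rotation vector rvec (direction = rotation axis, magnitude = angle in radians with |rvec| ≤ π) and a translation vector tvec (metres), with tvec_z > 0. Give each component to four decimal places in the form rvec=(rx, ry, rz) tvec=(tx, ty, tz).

Intrinsics K: fx=561.0, fy=427.1, cx=326.1, cy=225.6
Marker side s = 0.232 m; corners in marker frame (Z=0):
  M0 = (-0.1160, +0.1160, 0)
  M1 = (+0.1160, +0.1160, 0)
  M2 = (+0.1160, -0.1160, 0)
  M3 = (-0.1160, -0.1160, 0)
Detected image corners:
  c0 = (59.090954, 293.335228) px
  c1 = (170.789701, 292.409985) px
  c2 = (174.037704, 204.721863) px
  c3 = (65.493837, 207.195551) px
Planar DLT: solve 8×8 A·h = b for H (H[2,2]=1):
  H  [+465.25751 -35.76116 +116.88225]
  H  [-27.14685 +342.93202 +248.78346]
  H  [-0.07927 -0.12696 +1.00000]
B = K⁻¹H; ‖b₁‖=0.879267, ‖b₂‖=0.879267; λ = 2/(‖b₁‖+‖b₂‖) = 1.137311, sign → tz>0 ⇒ λ=+1.137311
r₁ = λ·B[:,0] = (+0.99562,-0.02466,-0.09016); r₂ = λ·B[:,1] = (+0.01144,+0.98945,-0.14439)
r₃ = r₁×r₂ = (+0.09277,+0.14273,+0.98540); SVD([r₁ r₂ r₃]) → R = UVᵀ:
  R  [+0.99562 +0.01144 +0.09277]
  R  [-0.02466 +0.98945 +0.14273]
  R  [-0.09016 -0.14439 +0.98540]
t = (-0.42415, +0.06173, +1.13731) m
tr R = 2.970480; θ = arccos((tr R − 1)/2) = 0.172026 rad = 9.856°
axis k = ((R−Rᵀ)₃₂, (R−Rᵀ)₁₃, (R−Rᵀ)₂₁) / (2 sinθ) = (-0.838674, +0.534329, -0.105447)
rvec = θ·k = (-0.144274, +0.091918, -0.018140)

rvec=(-0.1443, 0.0919, -0.0181) tvec=(-0.4241, 0.0617, 1.1373)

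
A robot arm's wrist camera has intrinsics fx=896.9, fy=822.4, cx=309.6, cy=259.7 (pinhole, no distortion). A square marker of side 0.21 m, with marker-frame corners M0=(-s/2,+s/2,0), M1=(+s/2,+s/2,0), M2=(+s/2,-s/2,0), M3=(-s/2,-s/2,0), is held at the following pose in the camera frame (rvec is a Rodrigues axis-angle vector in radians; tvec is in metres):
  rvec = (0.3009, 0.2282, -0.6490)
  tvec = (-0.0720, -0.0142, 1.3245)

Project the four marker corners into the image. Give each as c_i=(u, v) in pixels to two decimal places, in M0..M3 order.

Intrinsics K: fx=896.9, fy=822.4, cx=309.6, cy=259.7
Marker side s = 0.21 m; corners in marker frame (Z=0):
  M0 = (-0.1050, +0.1050, 0)
  M1 = (+0.1050, +0.1050, 0)
  M2 = (+0.1050, -0.1050, 0)
  M3 = (-0.1050, -0.1050, 0)
rvec = (0.3009, 0.2282, -0.6490), |rvec| = θ = 0.75088 rad = 43.022°
Rodrigues: sinθ=0.68228, 1−cosθ=0.26891; R = I + sinθ·[k]× + (1−cosθ)·[k]×²:
    [+0.77427 +0.62246 +0.11421]
    [-0.55696 +0.75593 -0.34405]
    [-0.30049 +0.20277 +0.93198]
t = (-0.0720, -0.0142, 1.3245) m
M0: Pc = R·M0+t = (-0.08794, +0.12365, +1.37734); u = 896.9·(-0.08794)/1.37734 + 309.6 = 252.3348, v = 822.4·(+0.12365)/1.37734 + 259.7 = 333.5323
M1: Pc = R·M1+t = (+0.07466, +0.00669, +1.31424); u = 896.9·(+0.07466)/1.31424 + 309.6 = 360.5495, v = 822.4·(+0.00669)/1.31424 + 259.7 = 263.8873
M2: Pc = R·M2+t = (-0.05606, -0.15205, +1.27166); u = 896.9·(-0.05606)/1.27166 + 309.6 = 270.0612, v = 822.4·(-0.15205)/1.27166 + 259.7 = 161.3648
M3: Pc = R·M3+t = (-0.21866, -0.03509, +1.33476); u = 896.9·(-0.21866)/1.33476 + 309.6 = 162.6722, v = 822.4·(-0.03509)/1.33476 + 259.7 = 238.0787

c0=(252.33, 333.53) c1=(360.55, 263.89) c2=(270.06, 161.36) c3=(162.67, 238.08)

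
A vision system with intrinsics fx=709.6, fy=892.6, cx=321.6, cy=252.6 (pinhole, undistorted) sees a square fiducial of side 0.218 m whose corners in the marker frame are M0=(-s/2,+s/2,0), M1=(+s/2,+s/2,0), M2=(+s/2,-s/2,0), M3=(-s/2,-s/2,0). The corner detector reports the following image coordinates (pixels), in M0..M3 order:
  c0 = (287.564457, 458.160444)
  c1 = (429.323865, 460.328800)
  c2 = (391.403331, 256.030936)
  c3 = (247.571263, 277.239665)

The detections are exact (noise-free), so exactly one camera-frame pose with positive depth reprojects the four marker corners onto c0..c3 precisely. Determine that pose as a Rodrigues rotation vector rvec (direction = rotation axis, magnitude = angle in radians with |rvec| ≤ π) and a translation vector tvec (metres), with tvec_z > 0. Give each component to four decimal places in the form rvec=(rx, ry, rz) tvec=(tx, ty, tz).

rvec=(0.2651, 0.5197, -0.1860) tvec=(0.0179, 0.1185, 0.9371)

Intrinsics K: fx=709.6, fy=892.6, cx=321.6, cy=252.6
Marker side s = 0.218 m; corners in marker frame (Z=0):
  M0 = (-0.1090, +0.1090, 0)
  M1 = (+0.1090, +0.1090, 0)
  M2 = (+0.1090, -0.1090, 0)
  M3 = (-0.1090, -0.1090, 0)
Detected image corners:
  c0 = (287.564457, 458.160444) px
  c1 = (429.323865, 460.328800) px
  c2 = (391.403331, 256.030936) px
  c3 = (247.571263, 277.239665) px
Planar DLT: solve 8×8 A·h = b for H (H[2,2]=1):
  H  [+469.80865 +252.05291 +335.17353]
  H  [-240.60884 +958.57421 +365.48612]
  H  [-0.54609 +0.21556 +1.00000]
B = K⁻¹H; ‖b₁‖=1.067128, ‖b₂‖=1.067128; λ = 2/(‖b₁‖+‖b₂‖) = 0.937094, sign → tz>0 ⇒ λ=+0.937094
r₁ = λ·B[:,0] = (+0.85235,-0.10778,-0.51174); r₂ = λ·B[:,1] = (+0.24131,+0.94919,+0.20200)
r₃ = r₁×r₂ = (+0.46396,-0.29567,+0.83506); SVD([r₁ r₂ r₃]) → R = UVᵀ:
  R  [+0.85235 +0.24131 +0.46396]
  R  [-0.10778 +0.94919 -0.29567]
  R  [-0.51174 +0.20200 +0.83506]
t = (+0.01793, +0.11851, +0.93709) m
tr R = 2.636601; θ = arccos((tr R − 1)/2) = 0.612348 rad = 35.085°
axis k = ((R−Rᵀ)₃₂, (R−Rᵀ)₁₃, (R−Rᵀ)₂₁) / (2 sinθ) = (+0.432913, +0.848746, -0.303670)
rvec = θ·k = (+0.265094, +0.519729, -0.185952)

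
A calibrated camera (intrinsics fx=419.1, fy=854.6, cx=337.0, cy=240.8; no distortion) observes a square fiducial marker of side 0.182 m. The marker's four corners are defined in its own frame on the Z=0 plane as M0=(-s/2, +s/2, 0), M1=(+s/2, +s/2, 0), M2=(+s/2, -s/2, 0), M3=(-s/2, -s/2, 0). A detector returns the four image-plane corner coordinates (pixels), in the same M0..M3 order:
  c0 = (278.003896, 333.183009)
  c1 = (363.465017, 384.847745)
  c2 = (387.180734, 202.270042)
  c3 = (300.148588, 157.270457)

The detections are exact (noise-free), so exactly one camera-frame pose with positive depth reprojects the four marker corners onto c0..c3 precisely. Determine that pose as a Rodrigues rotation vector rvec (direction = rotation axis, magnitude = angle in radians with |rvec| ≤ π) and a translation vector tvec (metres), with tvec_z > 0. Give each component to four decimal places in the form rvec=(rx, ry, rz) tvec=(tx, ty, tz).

rvec=(0.0123, 0.1856, 0.2577) tvec=(-0.0114, 0.0279, 0.8384)

Intrinsics K: fx=419.1, fy=854.6, cx=337.0, cy=240.8
Marker side s = 0.182 m; corners in marker frame (Z=0):
  M0 = (-0.0910, +0.0910, 0)
  M1 = (+0.0910, +0.0910, 0)
  M2 = (+0.0910, -0.0910, 0)
  M3 = (-0.0910, -0.0910, 0)
Detected image corners:
  c0 = (278.003896, 333.183009) px
  c1 = (363.465017, 384.847745) px
  c2 = (387.180734, 202.270042) px
  c3 = (300.148588, 157.270457) px
Planar DLT: solve 8×8 A·h = b for H (H[2,2]=1):
  H  [+402.16866 -111.71910 +331.30806]
  H  [+207.49061 +996.00787 +269.26647]
  H  [-0.21583 +0.04270 +1.00000]
B = K⁻¹H; ‖b₁‖=1.192803, ‖b₂‖=1.192803; λ = 2/(‖b₁‖+‖b₂‖) = 0.838361, sign → tz>0 ⇒ λ=+0.838361
r₁ = λ·B[:,0] = (+0.94999,+0.25453,-0.18094); r₂ = λ·B[:,1] = (-0.25227,+0.96699,+0.03580)
r₃ = r₁×r₂ = (+0.18408,+0.01163,+0.98284); SVD([r₁ r₂ r₃]) → R = UVᵀ:
  R  [+0.94999 -0.25227 +0.18408]
  R  [+0.25453 +0.96699 +0.01163]
  R  [-0.18094 +0.03580 +0.98284]
t = (-0.01139, +0.02793, +0.83836) m
tr R = 2.899824; θ = arccos((tr R − 1)/2) = 0.317843 rad = 18.211°
axis k = ((R−Rᵀ)₃₂, (R−Rᵀ)₁₃, (R−Rᵀ)₂₁) / (2 sinθ) = (+0.038665, +0.583998, +0.810834)
rvec = θ·k = (+0.012289, +0.185620, +0.257718)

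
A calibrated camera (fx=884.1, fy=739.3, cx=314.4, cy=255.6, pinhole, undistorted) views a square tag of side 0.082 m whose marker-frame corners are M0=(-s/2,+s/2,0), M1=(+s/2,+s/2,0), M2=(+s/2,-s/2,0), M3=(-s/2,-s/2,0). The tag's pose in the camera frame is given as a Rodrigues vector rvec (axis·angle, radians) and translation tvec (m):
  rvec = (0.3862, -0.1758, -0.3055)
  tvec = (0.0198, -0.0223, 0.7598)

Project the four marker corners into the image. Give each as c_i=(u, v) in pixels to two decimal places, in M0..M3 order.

Intrinsics K: fx=884.1, fy=739.3, cx=314.4, cy=255.6
Marker side s = 0.082 m; corners in marker frame (Z=0):
  M0 = (-0.0410, +0.0410, 0)
  M1 = (+0.0410, +0.0410, 0)
  M2 = (+0.0410, -0.0410, 0)
  M3 = (-0.0410, -0.0410, 0)
rvec = (0.3862, -0.1758, -0.3055), |rvec| = θ = 0.52286 rad = 29.958°
Rodrigues: sinθ=0.49936, 1−cosθ=0.13361; R = I + sinθ·[k]× + (1−cosθ)·[k]×²:
    [+0.93928 +0.25859 -0.22556]
    [-0.32495 +0.88150 -0.34259]
    [+0.11024 +0.39509 +0.91200]
t = (0.0198, -0.0223, 0.7598) m
M0: Pc = R·M0+t = (-0.00811, +0.02716, +0.77148); u = 884.1·(-0.00811)/0.77148 + 314.4 = 305.1078, v = 739.3·(+0.02716)/0.77148 + 255.6 = 281.6313
M1: Pc = R·M1+t = (+0.06891, +0.00052, +0.78052); u = 884.1·(+0.06891)/0.78052 + 314.4 = 392.4581, v = 739.3·(+0.00052)/0.78052 + 255.6 = 256.0910
M2: Pc = R·M2+t = (+0.04771, -0.07176, +0.74812); u = 884.1·(+0.04771)/0.74812 + 314.4 = 370.7801, v = 739.3·(-0.07176)/0.74812 + 255.6 = 184.6819
M3: Pc = R·M3+t = (-0.02931, -0.04512, +0.73908); u = 884.1·(-0.02931)/0.73908 + 314.4 = 279.3356, v = 739.3·(-0.04512)/0.73908 + 255.6 = 210.4682

c0=(305.11, 281.63) c1=(392.46, 256.09) c2=(370.78, 184.68) c3=(279.34, 210.47)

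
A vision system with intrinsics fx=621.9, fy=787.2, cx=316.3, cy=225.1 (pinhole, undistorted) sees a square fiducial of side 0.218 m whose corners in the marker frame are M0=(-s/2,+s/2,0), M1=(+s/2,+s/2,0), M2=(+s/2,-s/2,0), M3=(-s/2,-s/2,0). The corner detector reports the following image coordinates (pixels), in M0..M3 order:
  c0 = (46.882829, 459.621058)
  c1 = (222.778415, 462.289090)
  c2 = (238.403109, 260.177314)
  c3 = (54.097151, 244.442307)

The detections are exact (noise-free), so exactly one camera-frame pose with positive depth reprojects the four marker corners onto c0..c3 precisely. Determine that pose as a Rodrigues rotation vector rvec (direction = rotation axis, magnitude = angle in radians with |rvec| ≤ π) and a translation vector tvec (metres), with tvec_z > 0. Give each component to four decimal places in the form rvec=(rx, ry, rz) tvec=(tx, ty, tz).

rvec=(0.1938, -0.2095, 0.0987) tvec=(-0.2170, 0.1329, 0.7791)

Intrinsics K: fx=621.9, fy=787.2, cx=316.3, cy=225.1
Marker side s = 0.218 m; corners in marker frame (Z=0):
  M0 = (-0.1090, +0.1090, 0)
  M1 = (+0.1090, +0.1090, 0)
  M2 = (+0.1090, -0.1090, 0)
  M3 = (-0.1090, -0.1090, 0)
Detected image corners:
  c0 = (46.882829, 459.621058) px
  c1 = (222.778415, 462.289090) px
  c2 = (238.403109, 260.177314) px
  c3 = (54.097151, 244.442307) px
Planar DLT: solve 8×8 A·h = b for H (H[2,2]=1):
  H  [+864.60130 -20.39129 +143.11562]
  H  [+140.26070 +1038.84322 +359.40698]
  H  [+0.27706 +0.23178 +1.00000]
B = K⁻¹H; ‖b₁‖=1.283516, ‖b₂‖=1.283516; λ = 2/(‖b₁‖+‖b₂‖) = 0.779110, sign → tz>0 ⇒ λ=+0.779110
r₁ = λ·B[:,0] = (+0.97338,+0.07709,+0.21586); r₂ = λ·B[:,1] = (-0.11739,+0.97653,+0.18058)
r₃ = r₁×r₂ = (-0.19687,-0.20111,+0.95958); SVD([r₁ r₂ r₃]) → R = UVᵀ:
  R  [+0.97338 -0.11739 -0.19687]
  R  [+0.07709 +0.97653 -0.20111]
  R  [+0.21586 +0.18058 +0.95958]
t = (-0.21696, +0.13293, +0.77911) m
tr R = 2.909486; θ = arccos((tr R − 1)/2) = 0.302002 rad = 17.303°
axis k = ((R−Rᵀ)₃₂, (R−Rᵀ)₁₃, (R−Rᵀ)₂₁) / (2 sinθ) = (+0.641649, -0.693828, +0.326938)
rvec = θ·k = (+0.193780, -0.209538, +0.098736)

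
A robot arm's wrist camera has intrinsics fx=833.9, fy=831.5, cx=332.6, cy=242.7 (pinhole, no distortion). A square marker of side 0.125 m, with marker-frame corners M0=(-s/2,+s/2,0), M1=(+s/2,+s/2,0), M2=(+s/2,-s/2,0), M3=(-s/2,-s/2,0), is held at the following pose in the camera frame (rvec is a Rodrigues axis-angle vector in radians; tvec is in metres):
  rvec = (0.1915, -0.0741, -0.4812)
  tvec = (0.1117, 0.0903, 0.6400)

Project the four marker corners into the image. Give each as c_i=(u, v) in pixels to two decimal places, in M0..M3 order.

Intrinsics K: fx=833.9, fy=831.5, cx=332.6, cy=242.7
Marker side s = 0.125 m; corners in marker frame (Z=0):
  M0 = (-0.0625, +0.0625, 0)
  M1 = (+0.0625, +0.0625, 0)
  M2 = (+0.0625, -0.0625, 0)
  M3 = (-0.0625, -0.0625, 0)
rvec = (0.1915, -0.0741, -0.4812), |rvec| = θ = 0.52318 rad = 29.976°
Rodrigues: sinθ=0.49964, 1−cosθ=0.13376; R = I + sinθ·[k]× + (1−cosθ)·[k]×²:
    [+0.88416 +0.45261 -0.11580]
    [-0.46648 +0.86892 -0.16546]
    [+0.02573 +0.20031 +0.97939]
t = (0.1117, 0.0903, 0.6400) m
M0: Pc = R·M0+t = (+0.08473, +0.17376, +0.65091); u = 833.9·(+0.08473)/0.65091 + 332.6 = 441.1479, v = 831.5·(+0.17376)/0.65091 + 242.7 = 464.6712
M1: Pc = R·M1+t = (+0.19525, +0.11545, +0.65413); u = 833.9·(+0.19525)/0.65413 + 332.6 = 581.5076, v = 831.5·(+0.11545)/0.65413 + 242.7 = 389.4583
M2: Pc = R·M2+t = (+0.13867, +0.00684, +0.62909); u = 833.9·(+0.13867)/0.62909 + 332.6 = 516.4185, v = 831.5·(+0.00684)/0.62909 + 242.7 = 251.7375
M3: Pc = R·M3+t = (+0.02815, +0.06515, +0.62587); u = 833.9·(+0.02815)/0.62587 + 332.6 = 370.1091, v = 831.5·(+0.06515)/0.62587 + 242.7 = 329.2516

c0=(441.15, 464.67) c1=(581.51, 389.46) c2=(516.42, 251.74) c3=(370.11, 329.25)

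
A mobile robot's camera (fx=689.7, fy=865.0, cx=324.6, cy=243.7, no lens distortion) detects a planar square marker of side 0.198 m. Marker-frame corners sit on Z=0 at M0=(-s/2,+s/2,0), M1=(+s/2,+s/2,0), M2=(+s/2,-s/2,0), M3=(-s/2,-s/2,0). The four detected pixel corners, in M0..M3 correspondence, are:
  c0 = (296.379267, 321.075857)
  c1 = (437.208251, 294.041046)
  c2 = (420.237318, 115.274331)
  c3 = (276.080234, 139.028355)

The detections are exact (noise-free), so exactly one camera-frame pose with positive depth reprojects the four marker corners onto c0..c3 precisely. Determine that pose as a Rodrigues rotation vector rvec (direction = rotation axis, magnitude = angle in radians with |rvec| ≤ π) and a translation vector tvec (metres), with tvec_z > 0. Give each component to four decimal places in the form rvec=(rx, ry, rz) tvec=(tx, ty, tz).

Intrinsics K: fx=689.7, fy=865.0, cx=324.6, cy=243.7
Marker side s = 0.198 m; corners in marker frame (Z=0):
  M0 = (-0.0990, +0.0990, 0)
  M1 = (+0.0990, +0.0990, 0)
  M2 = (+0.0990, -0.0990, 0)
  M3 = (-0.0990, -0.0990, 0)
Detected image corners:
  c0 = (296.379267, 321.075857) px
  c1 = (437.208251, 294.041046) px
  c2 = (420.237318, 115.274331) px
  c3 = (276.080234, 139.028355) px
Planar DLT: solve 8×8 A·h = b for H (H[2,2]=1):
  H  [+757.64281 +131.21723 +358.32335]
  H  [-105.19388 +933.67201 +218.15008]
  H  [+0.10649 +0.10403 +1.00000]
B = K⁻¹H; ‖b₁‖=1.064638, ‖b₂‖=1.064638; λ = 2/(‖b₁‖+‖b₂‖) = 0.939287, sign → tz>0 ⇒ λ=+0.939287
r₁ = λ·B[:,0] = (+0.98474,-0.14241,+0.10002); r₂ = λ·B[:,1] = (+0.13271,+0.98633,+0.09772)
r₃ = r₁×r₂ = (-0.11257,-0.08295,+0.99017); SVD([r₁ r₂ r₃]) → R = UVᵀ:
  R  [+0.98474 +0.13271 -0.11257]
  R  [-0.14241 +0.98633 -0.08295]
  R  [+0.10002 +0.09772 +0.99017]
t = (+0.04593, -0.02774, +0.93929) m
tr R = 2.961242; θ = arccos((tr R − 1)/2) = 0.197190 rad = 11.298°
axis k = ((R−Rᵀ)₃₂, (R−Rᵀ)₁₃, (R−Rᵀ)₂₁) / (2 sinθ) = (+0.461094, -0.542575, -0.702142)
rvec = θ·k = (+0.090923, -0.106991, -0.138456)

rvec=(0.0909, -0.1070, -0.1385) tvec=(0.0459, -0.0277, 0.9393)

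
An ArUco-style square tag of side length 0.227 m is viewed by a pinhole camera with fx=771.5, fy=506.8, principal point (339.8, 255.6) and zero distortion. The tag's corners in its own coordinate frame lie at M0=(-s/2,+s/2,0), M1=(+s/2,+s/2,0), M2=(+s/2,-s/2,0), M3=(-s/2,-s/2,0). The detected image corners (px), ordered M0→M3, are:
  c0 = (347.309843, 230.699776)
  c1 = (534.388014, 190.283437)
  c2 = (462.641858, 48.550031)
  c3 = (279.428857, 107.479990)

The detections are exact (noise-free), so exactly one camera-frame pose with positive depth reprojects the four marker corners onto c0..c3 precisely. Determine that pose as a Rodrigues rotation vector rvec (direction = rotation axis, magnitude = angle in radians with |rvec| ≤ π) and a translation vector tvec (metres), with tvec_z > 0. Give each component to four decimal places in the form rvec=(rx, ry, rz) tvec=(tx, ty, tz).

Intrinsics K: fx=771.5, fy=506.8, cx=339.8, cy=255.6
Marker side s = 0.227 m; corners in marker frame (Z=0):
  M0 = (-0.1135, +0.1135, 0)
  M1 = (+0.1135, +0.1135, 0)
  M2 = (+0.1135, -0.1135, 0)
  M3 = (-0.1135, -0.1135, 0)
Detected image corners:
  c0 = (347.309843, 230.699776) px
  c1 = (534.388014, 190.283437) px
  c2 = (462.641858, 48.550031) px
  c3 = (279.428857, 107.479990) px
Planar DLT: solve 8×8 A·h = b for H (H[2,2]=1):
  H  [+584.51730 +356.85262 +400.44402]
  H  [-300.42130 +598.67697 +146.78226]
  H  [-0.56959 +0.12281 +1.00000]
B = K⁻¹H; ‖b₁‖=1.197856, ‖b₂‖=1.197856; λ = 2/(‖b₁‖+‖b₂‖) = 0.834825, sign → tz>0 ⇒ λ=+0.834825
r₁ = λ·B[:,0] = (+0.84193,-0.25505,-0.47551); r₂ = λ·B[:,1] = (+0.34099,+0.93446,+0.10253)
r₃ = r₁×r₂ = (+0.41819,-0.24846,+0.87372); SVD([r₁ r₂ r₃]) → R = UVᵀ:
  R  [+0.84193 +0.34099 +0.41819]
  R  [-0.25505 +0.93446 -0.24846]
  R  [-0.47551 +0.10253 +0.87372]
t = (+0.06562, -0.17925, +0.83482) m
tr R = 2.650105; θ = arccos((tr R − 1)/2) = 0.600502 rad = 34.406°
axis k = ((R−Rᵀ)₃₂, (R−Rᵀ)₁₃, (R−Rᵀ)₂₁) / (2 sinθ) = (+0.310577, +0.790808, -0.527413)
rvec = θ·k = (+0.186502, +0.474881, -0.316712)

rvec=(0.1865, 0.4749, -0.3167) tvec=(0.0656, -0.1792, 0.8348)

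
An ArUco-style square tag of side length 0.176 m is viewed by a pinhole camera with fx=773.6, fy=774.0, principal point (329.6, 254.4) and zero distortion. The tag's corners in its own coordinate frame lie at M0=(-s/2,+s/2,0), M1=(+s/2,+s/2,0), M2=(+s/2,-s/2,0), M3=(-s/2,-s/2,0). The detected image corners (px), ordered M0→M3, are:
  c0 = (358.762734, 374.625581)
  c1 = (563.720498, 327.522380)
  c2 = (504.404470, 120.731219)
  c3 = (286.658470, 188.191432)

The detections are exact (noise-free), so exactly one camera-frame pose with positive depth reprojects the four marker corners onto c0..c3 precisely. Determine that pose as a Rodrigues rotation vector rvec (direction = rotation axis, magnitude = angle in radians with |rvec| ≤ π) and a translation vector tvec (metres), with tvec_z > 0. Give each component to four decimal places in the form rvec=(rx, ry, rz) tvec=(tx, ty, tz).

rvec=(0.3510, 0.2344, -0.3124) tvec=(0.0769, 0.0029, 0.6198)

Intrinsics K: fx=773.6, fy=774.0, cx=329.6, cy=254.4
Marker side s = 0.176 m; corners in marker frame (Z=0):
  M0 = (-0.0880, +0.0880, 0)
  M1 = (+0.0880, +0.0880, 0)
  M2 = (+0.0880, -0.0880, 0)
  M3 = (-0.0880, -0.0880, 0)
Detected image corners:
  c0 = (358.762734, 374.625581) px
  c1 = (563.720498, 327.522380) px
  c2 = (504.404470, 120.731219) px
  c3 = (286.658470, 188.191432) px
Planar DLT: solve 8×8 A·h = b for H (H[2,2]=1):
  H  [+1007.57945 +581.67118 +425.62054]
  H  [-436.14149 +1236.91235 +258.07368]
  H  [-0.44759 +0.48294 +1.00000]
B = K⁻¹H; ‖b₁‖=1.613447, ‖b₂‖=1.613447; λ = 2/(‖b₁‖+‖b₂‖) = 0.619791, sign → tz>0 ⇒ λ=+0.619791
r₁ = λ·B[:,0] = (+0.92544,-0.25807,-0.27741); r₂ = λ·B[:,1] = (+0.33849,+0.89209,+0.29933)
r₃ = r₁×r₂ = (+0.17023,-0.37091,+0.91293); SVD([r₁ r₂ r₃]) → R = UVᵀ:
  R  [+0.92544 +0.33849 +0.17023]
  R  [-0.25807 +0.89209 -0.37091]
  R  [-0.27741 +0.29933 +0.91293]
t = (+0.07693, +0.00294, +0.61979) m
tr R = 2.730469; θ = arccos((tr R − 1)/2) = 0.525178 rad = 30.090°
axis k = ((R−Rᵀ)₃₂, (R−Rᵀ)₁₃, (R−Rᵀ)₂₁) / (2 sinθ) = (+0.668407, +0.446418, -0.594932)
rvec = θ·k = (+0.351033, +0.234449, -0.312445)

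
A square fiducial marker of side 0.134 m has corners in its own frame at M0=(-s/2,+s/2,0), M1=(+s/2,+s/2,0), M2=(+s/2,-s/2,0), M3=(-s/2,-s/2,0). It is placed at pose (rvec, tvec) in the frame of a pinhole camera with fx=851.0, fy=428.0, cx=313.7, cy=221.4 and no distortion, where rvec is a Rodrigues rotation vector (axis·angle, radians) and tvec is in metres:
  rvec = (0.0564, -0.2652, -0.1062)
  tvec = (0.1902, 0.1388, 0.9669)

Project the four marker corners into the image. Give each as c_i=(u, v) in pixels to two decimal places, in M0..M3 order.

c0=(431.80, 316.86) c1=(538.31, 307.01) c2=(529.12, 249.70) c3=(421.23, 257.54)

Intrinsics K: fx=851.0, fy=428.0, cx=313.7, cy=221.4
Marker side s = 0.134 m; corners in marker frame (Z=0):
  M0 = (-0.0670, +0.0670, 0)
  M1 = (+0.0670, +0.0670, 0)
  M2 = (+0.0670, -0.0670, 0)
  M3 = (-0.0670, -0.0670, 0)
rvec = (0.0564, -0.2652, -0.1062), |rvec| = θ = 0.29119 rad = 16.684°
Rodrigues: sinθ=0.28709, 1−cosθ=0.04210; R = I + sinθ·[k]× + (1−cosθ)·[k]×²:
    [+0.95948 +0.09728 -0.26444]
    [-0.11213 +0.99282 -0.04162]
    [+0.25849 +0.06959 +0.96350]
t = (0.1902, 0.1388, 0.9669) m
M0: Pc = R·M0+t = (+0.13243, +0.21283, +0.95424); u = 851.0·(+0.13243)/0.95424 + 313.7 = 431.8040, v = 428.0·(+0.21283)/0.95424 + 221.4 = 316.8600
M1: Pc = R·M1+t = (+0.26100, +0.19781, +0.98888); u = 851.0·(+0.26100)/0.98888 + 313.7 = 538.3109, v = 428.0·(+0.19781)/0.98888 + 221.4 = 307.0129
M2: Pc = R·M2+t = (+0.24797, +0.06477, +0.97956); u = 851.0·(+0.24797)/0.97956 + 313.7 = 529.1244, v = 428.0·(+0.06477)/0.97956 + 221.4 = 249.6993
M3: Pc = R·M3+t = (+0.11940, +0.07979, +0.94492); u = 851.0·(+0.11940)/0.94492 + 313.7 = 421.2297, v = 428.0·(+0.07979)/0.94492 + 221.4 = 257.5425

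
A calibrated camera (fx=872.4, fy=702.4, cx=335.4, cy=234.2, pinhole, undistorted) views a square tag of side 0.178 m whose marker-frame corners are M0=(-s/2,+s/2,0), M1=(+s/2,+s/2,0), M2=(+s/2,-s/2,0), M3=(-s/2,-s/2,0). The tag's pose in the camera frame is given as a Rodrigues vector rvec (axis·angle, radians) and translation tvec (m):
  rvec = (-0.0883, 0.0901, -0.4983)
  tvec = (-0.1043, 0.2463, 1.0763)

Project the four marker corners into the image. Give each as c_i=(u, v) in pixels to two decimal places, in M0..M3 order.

c0=(221.48, 474.48) c1=(348.24, 420.47) c2=(280.04, 315.94) c3=(156.20, 370.12)

Intrinsics K: fx=872.4, fy=702.4, cx=335.4, cy=234.2
Marker side s = 0.178 m; corners in marker frame (Z=0):
  M0 = (-0.0890, +0.0890, 0)
  M1 = (+0.0890, +0.0890, 0)
  M2 = (+0.0890, -0.0890, 0)
  M3 = (-0.0890, -0.0890, 0)
rvec = (-0.0883, 0.0901, -0.4983), |rvec| = θ = 0.51402 rad = 29.451°
Rodrigues: sinθ=0.49168, 1−cosθ=0.12923; R = I + sinθ·[k]× + (1−cosθ)·[k]×²:
    [+0.87459 +0.47275 +0.10770]
    [-0.48054 +0.87474 +0.06250]
    [-0.06466 -0.10642 +0.99222]
t = (-0.1043, 0.2463, 1.0763) m
M0: Pc = R·M0+t = (-0.14006, +0.36692, +1.07258); u = 872.4·(-0.14006)/1.07258 + 335.4 = 221.4777, v = 702.4·(+0.36692)/1.07258 + 234.2 = 474.4839
M1: Pc = R·M1+t = (+0.01561, +0.28138, +1.06107); u = 872.4·(+0.01561)/1.06107 + 335.4 = 348.2371, v = 702.4·(+0.28138)/1.06107 + 234.2 = 420.4685
M2: Pc = R·M2+t = (-0.06854, +0.12568, +1.08002); u = 872.4·(-0.06854)/1.08002 + 335.4 = 280.0384, v = 702.4·(+0.12568)/1.08002 + 234.2 = 315.9373
M3: Pc = R·M3+t = (-0.22421, +0.21122, +1.09153); u = 872.4·(-0.22421)/1.09153 + 335.4 = 156.1980, v = 702.4·(+0.21122)/1.09153 + 234.2 = 370.1176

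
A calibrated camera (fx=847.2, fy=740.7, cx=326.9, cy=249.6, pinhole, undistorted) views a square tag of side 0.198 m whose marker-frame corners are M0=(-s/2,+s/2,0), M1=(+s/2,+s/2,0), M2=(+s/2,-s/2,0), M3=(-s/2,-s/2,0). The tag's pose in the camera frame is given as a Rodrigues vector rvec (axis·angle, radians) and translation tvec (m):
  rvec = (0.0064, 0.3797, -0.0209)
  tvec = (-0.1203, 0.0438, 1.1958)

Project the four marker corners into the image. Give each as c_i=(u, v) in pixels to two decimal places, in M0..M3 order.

Intrinsics K: fx=847.2, fy=740.7, cx=326.9, cy=249.6
Marker side s = 0.198 m; corners in marker frame (Z=0):
  M0 = (-0.0990, +0.0990, 0)
  M1 = (+0.0990, +0.0990, 0)
  M2 = (+0.0990, -0.0990, 0)
  M3 = (-0.0990, -0.0990, 0)
rvec = (0.0064, 0.3797, -0.0209), |rvec| = θ = 0.38033 rad = 21.791°
Rodrigues: sinθ=0.37123, 1−cosθ=0.07146; R = I + sinθ·[k]× + (1−cosθ)·[k]×²:
    [+0.92856 +0.02160 +0.37055]
    [-0.01920 +0.99976 -0.01017]
    [-0.37068 +0.00233 +0.92876]
t = (-0.1203, 0.0438, 1.1958) m
M0: Pc = R·M0+t = (-0.21009, +0.14468, +1.23273); u = 847.2·(-0.21009)/1.23273 + 326.9 = 182.5148, v = 740.7·(+0.14468)/1.23273 + 249.6 = 336.5312
M1: Pc = R·M1+t = (-0.02623, +0.14088, +1.15933); u = 847.2·(-0.02623)/1.15933 + 326.9 = 307.7292, v = 740.7·(+0.14088)/1.15933 + 249.6 = 339.6059
M2: Pc = R·M2+t = (-0.03051, -0.05708, +1.15887); u = 847.2·(-0.03051)/1.15887 + 326.9 = 304.5950, v = 740.7·(-0.05708)/1.15887 + 249.6 = 213.1187
M3: Pc = R·M3+t = (-0.21437, -0.05328, +1.23227); u = 847.2·(-0.21437)/1.23227 + 326.9 = 179.5204, v = 740.7·(-0.05328)/1.23227 + 249.6 = 217.5765

c0=(182.51, 336.53) c1=(307.73, 339.61) c2=(304.59, 213.12) c3=(179.52, 217.58)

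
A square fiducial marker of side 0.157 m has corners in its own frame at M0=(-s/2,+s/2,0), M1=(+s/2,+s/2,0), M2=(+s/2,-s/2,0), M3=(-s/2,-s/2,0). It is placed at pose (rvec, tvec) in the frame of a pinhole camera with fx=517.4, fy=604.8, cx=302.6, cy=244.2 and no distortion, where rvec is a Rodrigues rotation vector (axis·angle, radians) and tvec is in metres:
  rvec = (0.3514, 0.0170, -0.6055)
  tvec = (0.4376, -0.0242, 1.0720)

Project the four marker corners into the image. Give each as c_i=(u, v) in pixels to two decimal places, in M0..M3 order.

c0=(497.58, 287.58) c1=(562.43, 239.93) c2=(531.10, 169.75) c3=(463.74, 220.88)

Intrinsics K: fx=517.4, fy=604.8, cx=302.6, cy=244.2
Marker side s = 0.157 m; corners in marker frame (Z=0):
  M0 = (-0.0785, +0.0785, 0)
  M1 = (+0.0785, +0.0785, 0)
  M2 = (+0.0785, -0.0785, 0)
  M3 = (-0.0785, -0.0785, 0)
rvec = (0.3514, 0.0170, -0.6055), |rvec| = θ = 0.70029 rad = 40.123°
Rodrigues: sinθ=0.64444, 1−cosθ=0.23534; R = I + sinθ·[k]× + (1−cosθ)·[k]×²:
    [+0.82392 +0.56008 -0.08646]
    [-0.55434 +0.76480 -0.32831]
    [-0.11775 +0.31844 +0.94060]
t = (0.4376, -0.0242, 1.0720) m
M0: Pc = R·M0+t = (+0.41689, +0.07935, +1.10624); u = 517.4·(+0.41689)/1.10624 + 302.6 = 497.5830, v = 604.8·(+0.07935)/1.10624 + 244.2 = 287.5833
M1: Pc = R·M1+t = (+0.54624, -0.00768, +1.08775); u = 517.4·(+0.54624)/1.08775 + 302.6 = 562.4257, v = 604.8·(-0.00768)/1.08775 + 244.2 = 239.9302
M2: Pc = R·M2+t = (+0.45831, -0.12775, +1.03776); u = 517.4·(+0.45831)/1.03776 + 302.6 = 531.1023, v = 604.8·(-0.12775)/1.03776 + 244.2 = 169.7466
M3: Pc = R·M3+t = (+0.32896, -0.04072, +1.05625); u = 517.4·(+0.32896)/1.05625 + 302.6 = 463.7386, v = 604.8·(-0.04072)/1.05625 + 244.2 = 220.8837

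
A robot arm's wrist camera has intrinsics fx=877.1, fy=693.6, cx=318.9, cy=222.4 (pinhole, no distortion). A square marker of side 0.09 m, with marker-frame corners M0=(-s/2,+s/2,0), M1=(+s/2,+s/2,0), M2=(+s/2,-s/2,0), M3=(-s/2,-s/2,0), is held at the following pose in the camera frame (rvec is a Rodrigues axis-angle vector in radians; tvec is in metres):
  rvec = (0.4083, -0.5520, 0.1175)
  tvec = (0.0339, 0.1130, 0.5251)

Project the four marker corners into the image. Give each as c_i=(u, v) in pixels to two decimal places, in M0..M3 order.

Intrinsics K: fx=877.1, fy=693.6, cx=318.9, cy=222.4
Marker side s = 0.09 m; corners in marker frame (Z=0):
  M0 = (-0.0450, +0.0450, 0)
  M1 = (+0.0450, +0.0450, 0)
  M2 = (+0.0450, -0.0450, 0)
  M3 = (-0.0450, -0.0450, 0)
rvec = (0.4083, -0.5520, 0.1175), |rvec| = θ = 0.69658 rad = 39.911°
Rodrigues: sinθ=0.64160, 1−cosθ=0.23296; R = I + sinθ·[k]× + (1−cosθ)·[k]×²:
    [+0.84708 -0.21643 -0.48540]
    [+0.00002 +0.91333 -0.40721]
    [+0.53146 +0.34493 +0.77367]
t = (0.0339, 0.1130, 0.5251) m
M0: Pc = R·M0+t = (-0.01396, +0.15410, +0.51671); u = 877.1·(-0.01396)/0.51671 + 318.9 = 295.2063, v = 693.6·(+0.15410)/0.51671 + 222.4 = 429.2549
M1: Pc = R·M1+t = (+0.06228, +0.15410, +0.56454); u = 877.1·(+0.06228)/0.56454 + 318.9 = 415.6607, v = 693.6·(+0.15410)/0.56454 + 222.4 = 411.7307
M2: Pc = R·M2+t = (+0.08176, +0.07190, +0.53349); u = 877.1·(+0.08176)/0.53349 + 318.9 = 453.3159, v = 693.6·(+0.07190)/0.53349 + 222.4 = 315.8789
M3: Pc = R·M3+t = (+0.00552, +0.07190, +0.48566); u = 877.1·(+0.00552)/0.48566 + 318.9 = 328.8706, v = 693.6·(+0.07190)/0.48566 + 222.4 = 325.0830

c0=(295.21, 429.25) c1=(415.66, 411.73) c2=(453.32, 315.88) c3=(328.87, 325.08)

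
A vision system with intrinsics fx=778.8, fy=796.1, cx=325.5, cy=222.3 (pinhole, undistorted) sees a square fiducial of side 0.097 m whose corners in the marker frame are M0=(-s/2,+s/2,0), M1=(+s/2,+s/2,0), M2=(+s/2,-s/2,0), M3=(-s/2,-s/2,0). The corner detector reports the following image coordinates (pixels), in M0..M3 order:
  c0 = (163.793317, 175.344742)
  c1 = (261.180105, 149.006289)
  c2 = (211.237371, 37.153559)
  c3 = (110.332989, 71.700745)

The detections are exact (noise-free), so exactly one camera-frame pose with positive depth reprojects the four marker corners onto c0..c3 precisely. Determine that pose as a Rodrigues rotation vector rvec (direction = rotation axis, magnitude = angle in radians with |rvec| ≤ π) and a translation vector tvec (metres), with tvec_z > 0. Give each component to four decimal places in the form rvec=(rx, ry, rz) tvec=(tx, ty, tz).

Intrinsics K: fx=778.8, fy=796.1, cx=325.5, cy=222.3
Marker side s = 0.097 m; corners in marker frame (Z=0):
  M0 = (-0.0485, +0.0485, 0)
  M1 = (+0.0485, +0.0485, 0)
  M2 = (+0.0485, -0.0485, 0)
  M3 = (-0.0485, -0.0485, 0)
Detected image corners:
  c0 = (163.793317, 175.344742) px
  c1 = (261.180105, 149.006289) px
  c2 = (211.237371, 37.153559) px
  c3 = (110.332989, 71.700745) px
Planar DLT: solve 8×8 A·h = b for H (H[2,2]=1):
  H  [+910.57444 +659.65048 +186.05391]
  H  [-376.83932 +1182.77425 +110.50591]
  H  [-0.59448 +0.67577 +1.00000]
B = K⁻¹H; ‖b₁‖=1.567687, ‖b₂‖=1.567687; λ = 2/(‖b₁‖+‖b₂‖) = 0.637883, sign → tz>0 ⇒ λ=+0.637883
r₁ = λ·B[:,0] = (+0.90430,-0.19606,-0.37921); r₂ = λ·B[:,1] = (+0.36013,+0.82734,+0.43106)
r₃ = r₁×r₂ = (+0.22922,-0.52637,+0.81877); SVD([r₁ r₂ r₃]) → R = UVᵀ:
  R  [+0.90430 +0.36013 +0.22922]
  R  [-0.19606 +0.82734 -0.52637]
  R  [-0.37921 +0.43106 +0.81877]
t = (-0.11421, -0.08958, +0.63788) m
tr R = 2.550418; θ = arccos((tr R − 1)/2) = 0.683750 rad = 39.176°
axis k = ((R−Rᵀ)₃₂, (R−Rᵀ)₁₃, (R−Rᵀ)₂₁) / (2 sinθ) = (+0.757816, +0.481575, -0.440228)
rvec = θ·k = (+0.518157, +0.329277, -0.301006)

rvec=(0.5182, 0.3293, -0.3010) tvec=(-0.1142, -0.0896, 0.6379)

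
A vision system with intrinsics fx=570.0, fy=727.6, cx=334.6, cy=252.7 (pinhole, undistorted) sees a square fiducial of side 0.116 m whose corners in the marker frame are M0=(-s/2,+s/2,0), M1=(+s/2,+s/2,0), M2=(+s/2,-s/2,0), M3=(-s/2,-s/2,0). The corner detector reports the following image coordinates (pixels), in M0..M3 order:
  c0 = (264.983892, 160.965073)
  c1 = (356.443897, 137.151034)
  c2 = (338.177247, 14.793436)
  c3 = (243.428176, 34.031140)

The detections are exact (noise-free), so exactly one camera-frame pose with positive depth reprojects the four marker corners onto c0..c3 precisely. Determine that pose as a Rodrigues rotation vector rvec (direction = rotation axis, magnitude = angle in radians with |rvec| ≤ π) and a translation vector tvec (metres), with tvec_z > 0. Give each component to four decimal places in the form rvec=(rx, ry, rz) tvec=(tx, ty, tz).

Intrinsics K: fx=570.0, fy=727.6, cx=334.6, cy=252.7
Marker side s = 0.116 m; corners in marker frame (Z=0):
  M0 = (-0.0580, +0.0580, 0)
  M1 = (+0.0580, +0.0580, 0)
  M2 = (+0.0580, -0.0580, 0)
  M3 = (-0.0580, -0.0580, 0)
Detected image corners:
  c0 = (264.983892, 160.965073) px
  c1 = (356.443897, 137.151034) px
  c2 = (338.177247, 14.793436) px
  c3 = (243.428176, 34.031140) px
Planar DLT: solve 8×8 A·h = b for H (H[2,2]=1):
  H  [+909.49329 +240.05348 +301.85128]
  H  [-154.95555 +1093.93693 +87.33863]
  H  [+0.35595 +0.22842 +1.00000]
B = K⁻¹H; ‖b₁‖=1.470646, ‖b₂‖=1.470646; λ = 2/(‖b₁‖+‖b₂‖) = 0.679973, sign → tz>0 ⇒ λ=+0.679973
r₁ = λ·B[:,0] = (+0.94289,-0.22887,+0.24204); r₂ = λ·B[:,1] = (+0.19519,+0.96839,+0.15532)
r₃ = r₁×r₂ = (-0.26994,-0.09920,+0.95775); SVD([r₁ r₂ r₃]) → R = UVᵀ:
  R  [+0.94289 +0.19519 -0.26994]
  R  [-0.22887 +0.96839 -0.09920]
  R  [+0.24204 +0.15532 +0.95775]
t = (-0.03907, -0.15454, +0.67997) m
tr R = 2.869029; θ = arccos((tr R − 1)/2) = 0.363904 rad = 20.850°
axis k = ((R−Rᵀ)₃₂, (R−Rᵀ)₁₃, (R−Rᵀ)₂₁) / (2 sinθ) = (+0.357545, -0.719215, -0.595727)
rvec = θ·k = (+0.130112, -0.261725, -0.216787)

rvec=(0.1301, -0.2617, -0.2168) tvec=(-0.0391, -0.1545, 0.6800)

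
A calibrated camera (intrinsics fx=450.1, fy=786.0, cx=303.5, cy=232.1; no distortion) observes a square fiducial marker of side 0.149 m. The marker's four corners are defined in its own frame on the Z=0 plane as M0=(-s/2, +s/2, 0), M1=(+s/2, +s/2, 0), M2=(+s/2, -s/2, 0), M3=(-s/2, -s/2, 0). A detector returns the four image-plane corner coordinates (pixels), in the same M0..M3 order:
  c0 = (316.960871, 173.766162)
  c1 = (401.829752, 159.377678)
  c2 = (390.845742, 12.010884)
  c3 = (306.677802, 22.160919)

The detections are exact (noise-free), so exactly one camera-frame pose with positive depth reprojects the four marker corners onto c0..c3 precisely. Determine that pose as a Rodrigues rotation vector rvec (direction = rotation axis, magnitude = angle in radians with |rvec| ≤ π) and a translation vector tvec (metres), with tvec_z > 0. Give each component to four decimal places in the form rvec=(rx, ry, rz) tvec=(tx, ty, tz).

rvec=(-0.0686, -0.1383, -0.1110) tvec=(0.0873, -0.1377, 0.7685)

Intrinsics K: fx=450.1, fy=786.0, cx=303.5, cy=232.1
Marker side s = 0.149 m; corners in marker frame (Z=0):
  M0 = (-0.0745, +0.0745, 0)
  M1 = (+0.0745, +0.0745, 0)
  M2 = (+0.0745, -0.0745, 0)
  M3 = (-0.0745, -0.0745, 0)
Detected image corners:
  c0 = (316.960871, 173.766162) px
  c1 = (401.829752, 159.377678) px
  c2 = (390.845742, 12.010884) px
  c3 = (306.677802, 22.160919) px
Planar DLT: solve 8×8 A·h = b for H (H[2,2]=1):
  H  [+632.31241 +43.50120 +354.62607]
  H  [-65.38007 +995.83209 +91.30618]
  H  [+0.18383 -0.07879 +1.00000]
B = K⁻¹H; ‖b₁‖=1.301279, ‖b₂‖=1.301279; λ = 2/(‖b₁‖+‖b₂‖) = 0.768475, sign → tz>0 ⇒ λ=+0.768475
r₁ = λ·B[:,0] = (+0.98432,-0.10564,+0.14127); r₂ = λ·B[:,1] = (+0.11510,+0.99151,-0.06055)
r₃ = r₁×r₂ = (-0.13367,+0.07586,+0.98812); SVD([r₁ r₂ r₃]) → R = UVᵀ:
  R  [+0.98432 +0.11510 -0.13367]
  R  [-0.10564 +0.99151 +0.07586]
  R  [+0.14127 -0.06055 +0.98812]
t = (+0.08729, -0.13765, +0.76847) m
tr R = 2.963945; θ = arccos((tr R − 1)/2) = 0.190167 rad = 10.896°
axis k = ((R−Rᵀ)₃₂, (R−Rᵀ)₁₃, (R−Rᵀ)₂₁) / (2 sinθ) = (-0.360810, -0.727253, -0.583883)
rvec = θ·k = (-0.068614, -0.138299, -0.111035)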